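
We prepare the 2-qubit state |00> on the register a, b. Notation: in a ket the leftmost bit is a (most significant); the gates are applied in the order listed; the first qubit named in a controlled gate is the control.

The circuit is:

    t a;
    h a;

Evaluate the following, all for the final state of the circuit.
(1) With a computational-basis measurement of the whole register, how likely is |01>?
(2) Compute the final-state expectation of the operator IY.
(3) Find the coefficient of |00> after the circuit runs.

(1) The probability of measuring |01> is 0.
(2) In the final state, IY has expectation 0.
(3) The amplitude on |00> is sqrt(2)/2.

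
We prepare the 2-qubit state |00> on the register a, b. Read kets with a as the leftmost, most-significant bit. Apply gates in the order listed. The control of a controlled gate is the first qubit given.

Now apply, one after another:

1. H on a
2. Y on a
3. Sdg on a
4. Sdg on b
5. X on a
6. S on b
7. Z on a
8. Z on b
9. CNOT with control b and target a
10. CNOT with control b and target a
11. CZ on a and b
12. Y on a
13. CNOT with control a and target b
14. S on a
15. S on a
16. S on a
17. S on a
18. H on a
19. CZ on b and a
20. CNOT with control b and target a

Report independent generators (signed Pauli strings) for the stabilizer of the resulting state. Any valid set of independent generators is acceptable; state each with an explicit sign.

The stabilizer group can be generated by +XI, +IY, among other valid generating sets. Key observation: the block from step 14 through step 17 cancels to the identity and can be dropped.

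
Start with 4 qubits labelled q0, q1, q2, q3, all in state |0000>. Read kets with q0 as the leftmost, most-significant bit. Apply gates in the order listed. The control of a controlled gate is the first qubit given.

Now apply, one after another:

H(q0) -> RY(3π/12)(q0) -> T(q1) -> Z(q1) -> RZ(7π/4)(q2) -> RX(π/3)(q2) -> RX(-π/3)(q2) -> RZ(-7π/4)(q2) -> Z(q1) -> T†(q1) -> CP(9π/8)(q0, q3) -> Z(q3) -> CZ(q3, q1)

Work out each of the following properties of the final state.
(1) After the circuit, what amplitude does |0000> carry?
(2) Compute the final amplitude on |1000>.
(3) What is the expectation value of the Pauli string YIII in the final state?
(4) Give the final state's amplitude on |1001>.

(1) |0000> carries amplitude sqrt(2)*(-sqrt(2 - sqrt(2)) + sqrt(sqrt(2) + 2))/4 in the final state. Key observation: gates 3-10 undo each other exactly, leaving only the rest of the circuit to track.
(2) The amplitude on |1000> is sqrt(2)*(sqrt(2 - sqrt(2)) + sqrt(sqrt(2) + 2))/4.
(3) The observable YIII averages to 0.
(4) The final state's coefficient on |1001> equals 0.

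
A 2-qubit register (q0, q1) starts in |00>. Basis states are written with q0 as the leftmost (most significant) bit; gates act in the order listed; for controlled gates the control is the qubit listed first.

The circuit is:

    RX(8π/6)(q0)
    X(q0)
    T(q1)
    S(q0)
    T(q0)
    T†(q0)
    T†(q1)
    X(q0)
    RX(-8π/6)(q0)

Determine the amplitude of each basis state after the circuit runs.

The final amplitudes are 3/4 + I/4 on |00>, 0 on |01>, sqrt(3)*(1 + I)/4 on |10>, 0 on |11>.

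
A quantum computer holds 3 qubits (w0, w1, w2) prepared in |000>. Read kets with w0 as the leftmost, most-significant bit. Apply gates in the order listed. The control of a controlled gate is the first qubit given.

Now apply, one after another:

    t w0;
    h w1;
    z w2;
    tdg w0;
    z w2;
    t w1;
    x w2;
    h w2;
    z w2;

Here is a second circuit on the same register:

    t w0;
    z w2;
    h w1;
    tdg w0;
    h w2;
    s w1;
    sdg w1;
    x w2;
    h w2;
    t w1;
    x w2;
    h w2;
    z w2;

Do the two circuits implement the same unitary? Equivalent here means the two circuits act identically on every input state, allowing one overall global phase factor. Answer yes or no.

Yes: on every input state the two circuits agree up to one overall phase factor.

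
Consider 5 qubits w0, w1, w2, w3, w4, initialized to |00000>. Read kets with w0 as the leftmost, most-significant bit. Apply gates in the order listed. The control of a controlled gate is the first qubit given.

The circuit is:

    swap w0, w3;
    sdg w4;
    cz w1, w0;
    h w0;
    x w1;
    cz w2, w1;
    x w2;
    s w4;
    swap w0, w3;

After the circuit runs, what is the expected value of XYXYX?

The observable XYXYX averages to 0.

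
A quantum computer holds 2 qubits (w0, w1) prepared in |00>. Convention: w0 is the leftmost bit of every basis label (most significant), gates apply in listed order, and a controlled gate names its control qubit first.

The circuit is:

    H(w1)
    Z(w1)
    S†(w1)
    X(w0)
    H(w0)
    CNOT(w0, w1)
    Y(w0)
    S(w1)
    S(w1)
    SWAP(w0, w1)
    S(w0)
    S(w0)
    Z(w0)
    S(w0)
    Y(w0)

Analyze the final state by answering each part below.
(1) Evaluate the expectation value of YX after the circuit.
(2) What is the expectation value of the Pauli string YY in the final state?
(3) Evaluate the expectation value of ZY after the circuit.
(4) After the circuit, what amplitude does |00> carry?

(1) The observable YX averages to -1.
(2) In the final state, YY has expectation 0.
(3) The expectation value of ZY is 1.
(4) The amplitude on |00> is -I/2.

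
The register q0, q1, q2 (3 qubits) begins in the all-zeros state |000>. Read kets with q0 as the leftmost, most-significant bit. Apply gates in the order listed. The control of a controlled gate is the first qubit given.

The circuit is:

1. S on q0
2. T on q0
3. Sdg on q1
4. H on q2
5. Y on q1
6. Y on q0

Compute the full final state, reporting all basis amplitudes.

The final amplitudes are -sqrt(2)/2 on |110>, -sqrt(2)/2 on |111>, and 0 on every other basis state.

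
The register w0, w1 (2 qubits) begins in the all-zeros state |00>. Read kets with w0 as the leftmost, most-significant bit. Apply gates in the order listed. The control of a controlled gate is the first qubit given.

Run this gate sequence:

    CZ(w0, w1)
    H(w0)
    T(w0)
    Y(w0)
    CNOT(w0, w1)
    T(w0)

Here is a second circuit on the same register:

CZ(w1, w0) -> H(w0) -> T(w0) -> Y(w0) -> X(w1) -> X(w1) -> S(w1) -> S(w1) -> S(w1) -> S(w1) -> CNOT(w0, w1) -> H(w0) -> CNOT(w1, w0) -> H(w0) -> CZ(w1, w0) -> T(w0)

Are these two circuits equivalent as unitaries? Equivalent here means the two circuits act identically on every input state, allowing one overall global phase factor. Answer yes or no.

Yes — the two circuits implement the same unitary up to a global phase.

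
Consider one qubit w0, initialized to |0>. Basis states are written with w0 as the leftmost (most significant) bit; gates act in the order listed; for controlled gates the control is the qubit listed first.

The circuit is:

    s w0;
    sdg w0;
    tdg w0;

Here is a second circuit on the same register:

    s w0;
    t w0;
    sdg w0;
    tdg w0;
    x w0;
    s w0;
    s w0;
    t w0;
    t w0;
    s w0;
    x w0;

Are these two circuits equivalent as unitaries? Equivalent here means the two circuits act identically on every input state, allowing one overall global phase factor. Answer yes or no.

No, they are not equivalent — no single phase factor reconciles the two unitaries.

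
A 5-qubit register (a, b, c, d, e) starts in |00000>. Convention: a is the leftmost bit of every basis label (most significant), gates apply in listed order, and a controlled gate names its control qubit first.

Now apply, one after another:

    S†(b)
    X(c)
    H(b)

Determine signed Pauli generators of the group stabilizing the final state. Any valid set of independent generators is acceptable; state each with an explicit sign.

One valid set of independent stabilizer generators is +IXIII, +ZIIII, -IIZII, +IIIZI, +IIIIZ (any independent generating set of the same group is equally correct).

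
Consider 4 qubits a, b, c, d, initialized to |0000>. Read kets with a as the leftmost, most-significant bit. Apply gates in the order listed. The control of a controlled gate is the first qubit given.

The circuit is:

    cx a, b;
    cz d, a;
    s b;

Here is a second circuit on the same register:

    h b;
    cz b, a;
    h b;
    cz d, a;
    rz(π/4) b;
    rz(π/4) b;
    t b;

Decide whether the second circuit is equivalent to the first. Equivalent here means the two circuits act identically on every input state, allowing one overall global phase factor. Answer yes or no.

No, they are not equivalent — no single phase factor reconciles the two unitaries.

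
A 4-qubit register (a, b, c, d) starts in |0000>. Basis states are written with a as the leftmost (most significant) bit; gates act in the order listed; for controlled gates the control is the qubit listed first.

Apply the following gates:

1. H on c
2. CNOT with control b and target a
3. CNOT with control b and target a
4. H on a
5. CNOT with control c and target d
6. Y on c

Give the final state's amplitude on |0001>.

The final state's coefficient on |0001> equals -I/2. Key observation: steps 2-3 multiply out to the identity, so the circuit reduces to the remaining gates.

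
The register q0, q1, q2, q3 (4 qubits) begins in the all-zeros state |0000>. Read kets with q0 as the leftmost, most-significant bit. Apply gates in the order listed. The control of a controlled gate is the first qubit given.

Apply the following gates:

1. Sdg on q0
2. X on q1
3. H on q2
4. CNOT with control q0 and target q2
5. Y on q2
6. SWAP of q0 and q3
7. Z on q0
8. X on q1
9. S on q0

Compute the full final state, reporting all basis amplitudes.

The resulting statevector has amplitude -sqrt(2)*I/2 on |0000>, sqrt(2)*I/2 on |0010>, and 0 on every other basis state.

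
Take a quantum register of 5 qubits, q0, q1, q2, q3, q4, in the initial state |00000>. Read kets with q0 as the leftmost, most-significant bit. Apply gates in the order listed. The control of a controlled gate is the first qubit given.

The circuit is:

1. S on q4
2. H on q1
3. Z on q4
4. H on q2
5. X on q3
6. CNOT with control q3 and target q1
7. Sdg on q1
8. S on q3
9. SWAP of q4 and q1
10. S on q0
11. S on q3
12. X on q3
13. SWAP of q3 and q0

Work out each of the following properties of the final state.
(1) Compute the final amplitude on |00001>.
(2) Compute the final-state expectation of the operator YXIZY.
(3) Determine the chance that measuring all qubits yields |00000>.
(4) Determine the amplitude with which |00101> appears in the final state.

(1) |00001> carries amplitude I/2 in the final state.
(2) The expectation value of YXIZY is 0.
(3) A full measurement returns |00000> with probability 1/4.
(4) |00101> carries amplitude I/2 in the final state.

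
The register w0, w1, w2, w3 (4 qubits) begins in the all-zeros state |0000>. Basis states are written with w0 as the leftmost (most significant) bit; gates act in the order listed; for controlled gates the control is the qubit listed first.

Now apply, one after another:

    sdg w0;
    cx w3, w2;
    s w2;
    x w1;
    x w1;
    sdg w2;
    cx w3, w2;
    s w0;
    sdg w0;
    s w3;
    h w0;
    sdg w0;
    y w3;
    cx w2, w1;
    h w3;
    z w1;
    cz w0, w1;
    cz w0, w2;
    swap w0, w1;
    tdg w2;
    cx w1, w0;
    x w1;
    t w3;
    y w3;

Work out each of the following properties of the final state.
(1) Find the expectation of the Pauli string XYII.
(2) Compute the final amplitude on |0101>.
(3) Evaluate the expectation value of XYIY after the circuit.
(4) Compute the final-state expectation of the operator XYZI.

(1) In the final state, XYII has expectation 1.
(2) |0101> carries amplitude -1/2 in the final state.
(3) The observable XYIY averages to -sqrt(2)/2.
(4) The observable XYZI averages to 1.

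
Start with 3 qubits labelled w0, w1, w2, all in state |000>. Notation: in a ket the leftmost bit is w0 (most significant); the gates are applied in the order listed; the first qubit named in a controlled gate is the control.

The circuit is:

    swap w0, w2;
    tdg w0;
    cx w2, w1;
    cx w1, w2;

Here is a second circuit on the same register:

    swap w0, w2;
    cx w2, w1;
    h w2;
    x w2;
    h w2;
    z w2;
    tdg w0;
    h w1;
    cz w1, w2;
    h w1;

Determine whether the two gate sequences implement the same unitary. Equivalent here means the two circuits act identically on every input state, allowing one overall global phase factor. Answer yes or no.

No: there is an input state on which the two circuits produce genuinely different outputs (not merely differing by a phase).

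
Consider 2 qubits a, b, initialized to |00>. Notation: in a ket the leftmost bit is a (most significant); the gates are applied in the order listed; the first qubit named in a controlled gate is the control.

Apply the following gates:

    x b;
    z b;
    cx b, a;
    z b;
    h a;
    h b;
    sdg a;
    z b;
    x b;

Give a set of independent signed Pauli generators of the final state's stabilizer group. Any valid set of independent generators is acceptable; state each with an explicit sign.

The stabilizer group can be generated by +YI, +IX, among other valid generating sets.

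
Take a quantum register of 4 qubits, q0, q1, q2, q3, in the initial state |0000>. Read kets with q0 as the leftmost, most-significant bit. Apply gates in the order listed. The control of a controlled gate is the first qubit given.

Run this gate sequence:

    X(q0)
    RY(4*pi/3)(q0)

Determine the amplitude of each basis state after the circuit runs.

After the circuit, the state carries amplitude -sqrt(3)/2 on |0000>, -1/2 on |1000>, and 0 on every other basis state.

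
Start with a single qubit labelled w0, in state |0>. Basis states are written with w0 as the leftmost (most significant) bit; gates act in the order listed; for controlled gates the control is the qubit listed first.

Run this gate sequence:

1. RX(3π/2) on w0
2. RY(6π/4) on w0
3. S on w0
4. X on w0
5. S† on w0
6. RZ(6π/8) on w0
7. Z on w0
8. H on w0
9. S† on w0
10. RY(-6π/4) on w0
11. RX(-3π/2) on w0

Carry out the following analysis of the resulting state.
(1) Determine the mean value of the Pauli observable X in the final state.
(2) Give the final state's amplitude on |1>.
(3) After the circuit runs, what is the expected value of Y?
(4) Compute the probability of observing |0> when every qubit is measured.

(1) The observable X averages to sqrt(2)/2.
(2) |1> carries amplitude sqrt(2)*exp(5*I*pi/8)/2 in the final state.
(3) The observable Y averages to -sqrt(2)/2.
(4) The probability of measuring |0> is 1/2.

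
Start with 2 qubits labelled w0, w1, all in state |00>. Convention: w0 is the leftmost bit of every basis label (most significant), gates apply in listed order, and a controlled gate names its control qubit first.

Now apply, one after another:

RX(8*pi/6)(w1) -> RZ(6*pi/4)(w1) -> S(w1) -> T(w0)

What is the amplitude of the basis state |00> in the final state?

The amplitude on |00> is exp(I*pi/4)/2.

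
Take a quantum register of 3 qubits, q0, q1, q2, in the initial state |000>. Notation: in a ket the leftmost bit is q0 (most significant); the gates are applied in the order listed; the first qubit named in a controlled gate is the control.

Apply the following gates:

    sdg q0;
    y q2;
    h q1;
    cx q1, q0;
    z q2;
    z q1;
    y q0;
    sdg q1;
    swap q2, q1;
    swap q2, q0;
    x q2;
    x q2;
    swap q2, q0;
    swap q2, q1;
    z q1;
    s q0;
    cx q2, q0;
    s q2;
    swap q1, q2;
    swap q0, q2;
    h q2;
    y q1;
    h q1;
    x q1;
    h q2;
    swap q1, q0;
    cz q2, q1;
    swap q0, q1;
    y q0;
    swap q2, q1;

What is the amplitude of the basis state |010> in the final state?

The amplitude on |010> is -1/2. Key observation: the block from step 9 through step 14 cancels to the identity and can be dropped.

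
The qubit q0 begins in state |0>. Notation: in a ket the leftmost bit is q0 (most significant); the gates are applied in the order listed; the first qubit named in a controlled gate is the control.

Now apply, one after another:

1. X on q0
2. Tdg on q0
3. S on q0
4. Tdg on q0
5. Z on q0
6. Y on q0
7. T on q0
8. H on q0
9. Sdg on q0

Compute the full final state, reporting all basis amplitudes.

The final amplitudes are sqrt(2)*I/2 on |0>, sqrt(2)/2 on |1>.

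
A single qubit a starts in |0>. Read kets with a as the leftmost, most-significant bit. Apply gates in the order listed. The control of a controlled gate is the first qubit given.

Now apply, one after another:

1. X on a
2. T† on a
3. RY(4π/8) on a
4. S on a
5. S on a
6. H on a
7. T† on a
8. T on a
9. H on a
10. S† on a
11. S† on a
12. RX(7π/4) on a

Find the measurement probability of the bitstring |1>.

The probability of measuring |1> is 1/2. Key observation: steps 4-11 multiply out to the identity, so the circuit reduces to the remaining gates.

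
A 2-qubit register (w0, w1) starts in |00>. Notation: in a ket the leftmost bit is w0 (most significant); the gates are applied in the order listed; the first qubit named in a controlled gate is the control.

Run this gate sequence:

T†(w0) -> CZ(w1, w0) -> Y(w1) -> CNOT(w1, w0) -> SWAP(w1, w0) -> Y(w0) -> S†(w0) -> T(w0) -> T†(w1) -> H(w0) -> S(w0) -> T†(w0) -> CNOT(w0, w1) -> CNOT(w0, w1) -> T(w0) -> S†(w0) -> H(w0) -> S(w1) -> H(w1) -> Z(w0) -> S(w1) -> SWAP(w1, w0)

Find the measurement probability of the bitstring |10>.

A full measurement returns |10> with probability 1/2.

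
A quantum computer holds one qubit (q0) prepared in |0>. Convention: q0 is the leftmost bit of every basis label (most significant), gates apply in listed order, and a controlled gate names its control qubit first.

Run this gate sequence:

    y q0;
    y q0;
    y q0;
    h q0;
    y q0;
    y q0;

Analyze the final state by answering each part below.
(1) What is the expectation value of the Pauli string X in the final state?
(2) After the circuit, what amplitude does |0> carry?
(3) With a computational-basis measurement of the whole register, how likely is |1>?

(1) The expectation value of X is -1.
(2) The amplitude on |0> is sqrt(2)*I/2.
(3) A full measurement returns |1> with probability 1/2.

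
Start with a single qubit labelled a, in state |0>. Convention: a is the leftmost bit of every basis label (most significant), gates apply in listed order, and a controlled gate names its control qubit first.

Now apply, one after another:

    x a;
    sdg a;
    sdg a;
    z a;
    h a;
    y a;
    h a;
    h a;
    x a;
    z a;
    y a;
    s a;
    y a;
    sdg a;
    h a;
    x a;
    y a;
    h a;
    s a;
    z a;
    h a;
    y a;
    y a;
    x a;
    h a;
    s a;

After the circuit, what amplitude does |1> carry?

|1> carries amplitude -sqrt(2)*I/2 in the final state.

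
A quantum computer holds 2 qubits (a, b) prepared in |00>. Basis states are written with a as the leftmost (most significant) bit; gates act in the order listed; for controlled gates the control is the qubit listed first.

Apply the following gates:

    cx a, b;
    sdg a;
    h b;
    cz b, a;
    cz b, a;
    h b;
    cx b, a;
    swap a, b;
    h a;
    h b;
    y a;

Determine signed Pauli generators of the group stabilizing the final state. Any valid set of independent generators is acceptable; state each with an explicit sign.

One valid set of independent stabilizer generators is -XI, +IX (any independent generating set of the same group is equally correct). Key observation: gates 3-6 undo each other exactly, leaving only the rest of the circuit to track.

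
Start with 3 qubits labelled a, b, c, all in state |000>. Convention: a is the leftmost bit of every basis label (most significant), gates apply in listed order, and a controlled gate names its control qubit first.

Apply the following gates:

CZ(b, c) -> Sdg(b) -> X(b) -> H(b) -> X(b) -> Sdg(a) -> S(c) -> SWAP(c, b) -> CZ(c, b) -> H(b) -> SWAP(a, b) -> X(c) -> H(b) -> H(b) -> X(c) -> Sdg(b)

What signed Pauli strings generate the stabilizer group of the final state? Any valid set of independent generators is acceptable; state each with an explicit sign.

One valid set of independent stabilizer generators is +XII, -IIX, +IZI (any independent generating set of the same group is equally correct). Key observation: steps 12-15 multiply out to the identity, so the circuit reduces to the remaining gates.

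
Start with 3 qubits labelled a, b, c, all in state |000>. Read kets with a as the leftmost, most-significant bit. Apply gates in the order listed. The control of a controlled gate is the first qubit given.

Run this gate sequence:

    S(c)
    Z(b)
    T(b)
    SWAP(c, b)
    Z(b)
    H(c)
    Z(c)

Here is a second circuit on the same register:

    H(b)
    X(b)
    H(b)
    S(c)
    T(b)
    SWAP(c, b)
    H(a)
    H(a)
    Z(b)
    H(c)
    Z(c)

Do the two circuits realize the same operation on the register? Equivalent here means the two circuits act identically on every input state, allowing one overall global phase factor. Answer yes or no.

Yes: on every input state the two circuits agree up to one overall phase factor.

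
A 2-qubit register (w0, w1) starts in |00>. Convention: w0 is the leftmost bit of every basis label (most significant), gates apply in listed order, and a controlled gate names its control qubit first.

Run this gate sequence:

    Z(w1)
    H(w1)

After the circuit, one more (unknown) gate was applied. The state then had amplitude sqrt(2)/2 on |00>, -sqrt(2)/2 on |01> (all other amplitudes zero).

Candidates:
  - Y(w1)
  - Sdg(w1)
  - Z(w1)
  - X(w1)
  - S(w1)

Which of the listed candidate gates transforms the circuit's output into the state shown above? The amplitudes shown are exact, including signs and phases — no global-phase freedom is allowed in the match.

The applied gate was Z(w1).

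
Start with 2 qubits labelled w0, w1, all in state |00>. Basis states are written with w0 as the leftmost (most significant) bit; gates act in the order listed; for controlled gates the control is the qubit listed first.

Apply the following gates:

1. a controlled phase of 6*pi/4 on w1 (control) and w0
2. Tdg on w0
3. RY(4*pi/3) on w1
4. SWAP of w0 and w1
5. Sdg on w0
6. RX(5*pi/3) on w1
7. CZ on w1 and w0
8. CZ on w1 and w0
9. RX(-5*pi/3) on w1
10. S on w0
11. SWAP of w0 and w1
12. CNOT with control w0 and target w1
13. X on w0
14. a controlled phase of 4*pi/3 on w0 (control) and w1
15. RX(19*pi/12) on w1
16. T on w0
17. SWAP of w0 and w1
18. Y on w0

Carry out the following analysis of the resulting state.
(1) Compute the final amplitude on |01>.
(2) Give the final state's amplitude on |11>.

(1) The final state's coefficient on |01> equals -sqrt(2 - sqrt(2))*exp(I*pi/4)/8 + 3*sqrt(2 - sqrt(2))*exp(I*pi/12)/8 + sqrt(3*sqrt(2) + 6)*exp(I*pi/12)/8 + sqrt(3*sqrt(2) + 6)*exp(I*pi/4)/8.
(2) |11> carries amplitude (-3*sqrt(sqrt(2) + 2)/8 + sqrt(6 - 3*sqrt(2))/8 + (sqrt(6 - 3*sqrt(2)) + sqrt(sqrt(2) + 2))*exp(I*pi/6)/8)*exp(7*I*pi/12) in the final state.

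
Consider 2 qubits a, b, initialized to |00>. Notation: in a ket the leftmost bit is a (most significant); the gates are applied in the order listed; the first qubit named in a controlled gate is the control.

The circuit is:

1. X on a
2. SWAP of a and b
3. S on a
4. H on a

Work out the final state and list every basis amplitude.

The resulting statevector has amplitude 0 on |00>, sqrt(2)/2 on |01>, 0 on |10>, sqrt(2)/2 on |11>.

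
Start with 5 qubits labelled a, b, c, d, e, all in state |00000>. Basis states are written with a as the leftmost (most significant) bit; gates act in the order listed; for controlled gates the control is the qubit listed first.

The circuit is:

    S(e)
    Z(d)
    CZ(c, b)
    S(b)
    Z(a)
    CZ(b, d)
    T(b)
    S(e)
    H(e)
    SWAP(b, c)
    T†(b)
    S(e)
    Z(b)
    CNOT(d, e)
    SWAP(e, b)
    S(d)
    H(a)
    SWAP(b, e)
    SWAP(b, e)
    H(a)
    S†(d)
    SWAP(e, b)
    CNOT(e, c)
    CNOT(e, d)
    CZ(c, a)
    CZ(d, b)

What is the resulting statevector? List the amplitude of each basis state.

The final amplitudes are sqrt(2)/2 on |00000>, sqrt(2)*I/2 on |00111>, and 0 on every other basis state.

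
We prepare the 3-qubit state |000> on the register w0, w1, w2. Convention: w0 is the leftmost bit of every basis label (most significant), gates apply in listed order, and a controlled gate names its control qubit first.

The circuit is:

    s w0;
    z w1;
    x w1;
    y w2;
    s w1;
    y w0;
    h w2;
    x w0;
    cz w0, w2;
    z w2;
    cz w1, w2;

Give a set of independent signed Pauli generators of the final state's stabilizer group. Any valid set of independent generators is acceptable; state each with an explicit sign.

One valid set of independent stabilizer generators is -IIX, +ZII, -IZI (any independent generating set of the same group is equally correct).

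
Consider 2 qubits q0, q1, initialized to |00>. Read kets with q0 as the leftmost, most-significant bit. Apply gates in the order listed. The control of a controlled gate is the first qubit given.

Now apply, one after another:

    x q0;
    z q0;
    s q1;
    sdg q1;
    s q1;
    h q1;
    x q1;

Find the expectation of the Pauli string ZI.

In the final state, ZI has expectation -1.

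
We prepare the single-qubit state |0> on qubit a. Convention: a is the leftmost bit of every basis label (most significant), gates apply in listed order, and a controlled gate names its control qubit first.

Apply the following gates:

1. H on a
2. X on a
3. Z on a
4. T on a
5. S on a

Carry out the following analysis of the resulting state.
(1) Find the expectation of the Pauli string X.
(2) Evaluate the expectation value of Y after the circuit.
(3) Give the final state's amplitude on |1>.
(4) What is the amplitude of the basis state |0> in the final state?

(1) The observable X averages to sqrt(2)/2.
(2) In the final state, Y has expectation -sqrt(2)/2.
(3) The amplitude on |1> is -sqrt(2)*exp(3*I*pi/4)/2.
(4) The amplitude on |0> is sqrt(2)/2.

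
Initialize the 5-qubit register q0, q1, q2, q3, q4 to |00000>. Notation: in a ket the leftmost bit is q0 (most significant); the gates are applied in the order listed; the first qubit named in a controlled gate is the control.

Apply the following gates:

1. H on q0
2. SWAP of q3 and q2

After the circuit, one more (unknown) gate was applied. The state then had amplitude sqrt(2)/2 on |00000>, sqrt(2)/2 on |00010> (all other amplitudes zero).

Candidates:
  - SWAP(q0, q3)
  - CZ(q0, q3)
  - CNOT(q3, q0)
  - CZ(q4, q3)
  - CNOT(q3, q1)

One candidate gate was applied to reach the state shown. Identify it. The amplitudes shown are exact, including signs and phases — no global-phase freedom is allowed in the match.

It was SWAP(q0, q3) that produced the state shown.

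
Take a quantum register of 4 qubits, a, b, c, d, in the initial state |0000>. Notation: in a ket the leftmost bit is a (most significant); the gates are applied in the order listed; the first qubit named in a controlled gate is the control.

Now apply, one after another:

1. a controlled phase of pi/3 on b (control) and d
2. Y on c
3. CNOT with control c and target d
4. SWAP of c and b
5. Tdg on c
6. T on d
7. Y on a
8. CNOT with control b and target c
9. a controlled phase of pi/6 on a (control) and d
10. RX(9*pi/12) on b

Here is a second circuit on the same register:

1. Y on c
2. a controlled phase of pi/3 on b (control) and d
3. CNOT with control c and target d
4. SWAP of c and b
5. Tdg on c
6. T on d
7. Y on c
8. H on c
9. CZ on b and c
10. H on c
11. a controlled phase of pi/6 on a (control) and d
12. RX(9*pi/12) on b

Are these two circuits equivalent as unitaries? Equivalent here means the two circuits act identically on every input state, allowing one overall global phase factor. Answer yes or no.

No — the two circuits implement different unitaries, even allowing a global phase.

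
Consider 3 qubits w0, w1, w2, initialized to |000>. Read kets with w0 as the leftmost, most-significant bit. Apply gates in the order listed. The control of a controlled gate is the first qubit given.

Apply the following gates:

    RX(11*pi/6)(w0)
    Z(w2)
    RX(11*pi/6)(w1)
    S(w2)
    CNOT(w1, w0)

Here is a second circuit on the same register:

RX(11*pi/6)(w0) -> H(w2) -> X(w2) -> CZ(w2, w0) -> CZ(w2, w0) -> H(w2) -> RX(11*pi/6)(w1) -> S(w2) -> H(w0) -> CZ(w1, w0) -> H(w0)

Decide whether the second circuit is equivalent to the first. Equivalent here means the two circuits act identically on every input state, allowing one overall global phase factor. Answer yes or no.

Yes: on every input state the two circuits agree up to one overall phase factor.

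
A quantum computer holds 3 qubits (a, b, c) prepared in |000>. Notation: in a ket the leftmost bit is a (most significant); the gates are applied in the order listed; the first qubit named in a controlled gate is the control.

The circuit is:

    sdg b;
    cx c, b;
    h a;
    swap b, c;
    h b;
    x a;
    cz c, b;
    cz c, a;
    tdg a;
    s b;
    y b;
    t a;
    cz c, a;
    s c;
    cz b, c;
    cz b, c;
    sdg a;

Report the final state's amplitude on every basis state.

The resulting statevector has amplitude 1/2 on |000>, 0 on |001>, I/2 on |010>, 0 on |011>, -I/2 on |100>, 0 on |101>, 1/2 on |110>, 0 on |111>.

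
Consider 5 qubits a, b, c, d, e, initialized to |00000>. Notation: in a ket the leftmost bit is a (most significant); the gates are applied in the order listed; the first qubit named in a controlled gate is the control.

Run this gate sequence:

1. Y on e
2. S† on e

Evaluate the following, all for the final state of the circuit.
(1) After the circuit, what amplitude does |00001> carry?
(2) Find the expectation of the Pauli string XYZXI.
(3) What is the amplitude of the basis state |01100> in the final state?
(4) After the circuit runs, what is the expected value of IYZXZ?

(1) The final state's coefficient on |00001> equals 1.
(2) The observable XYZXI averages to 0.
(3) The amplitude on |01100> is 0.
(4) The observable IYZXZ averages to 0.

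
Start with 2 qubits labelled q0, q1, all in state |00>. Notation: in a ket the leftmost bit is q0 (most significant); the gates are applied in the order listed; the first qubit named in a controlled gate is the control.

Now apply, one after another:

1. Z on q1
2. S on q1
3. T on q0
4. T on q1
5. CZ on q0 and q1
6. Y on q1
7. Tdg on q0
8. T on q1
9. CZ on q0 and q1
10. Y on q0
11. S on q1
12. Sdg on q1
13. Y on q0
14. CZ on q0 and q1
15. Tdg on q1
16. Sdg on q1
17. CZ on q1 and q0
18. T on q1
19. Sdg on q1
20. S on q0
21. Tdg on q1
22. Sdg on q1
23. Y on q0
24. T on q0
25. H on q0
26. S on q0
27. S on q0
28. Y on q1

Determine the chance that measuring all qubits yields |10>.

A full measurement returns |10> with probability 1/2. Key observation: the block from step 8 through step 15 cancels to the identity and can be dropped.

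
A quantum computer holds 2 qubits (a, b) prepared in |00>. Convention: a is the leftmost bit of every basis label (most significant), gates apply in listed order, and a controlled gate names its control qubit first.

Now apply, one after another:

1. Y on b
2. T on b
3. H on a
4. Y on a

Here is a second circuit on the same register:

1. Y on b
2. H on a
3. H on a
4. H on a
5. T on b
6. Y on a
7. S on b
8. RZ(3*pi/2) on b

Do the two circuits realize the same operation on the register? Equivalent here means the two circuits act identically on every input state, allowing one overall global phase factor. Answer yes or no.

Yes: on every input state the two circuits agree up to one overall phase factor.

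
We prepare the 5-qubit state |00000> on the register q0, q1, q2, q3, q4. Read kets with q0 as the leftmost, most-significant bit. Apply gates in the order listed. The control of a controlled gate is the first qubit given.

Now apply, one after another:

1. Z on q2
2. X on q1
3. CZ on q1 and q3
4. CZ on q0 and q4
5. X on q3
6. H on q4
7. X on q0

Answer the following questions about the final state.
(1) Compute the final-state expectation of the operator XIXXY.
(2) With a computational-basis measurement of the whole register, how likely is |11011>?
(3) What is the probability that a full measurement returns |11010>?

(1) In the final state, XIXXY has expectation 0.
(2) Outcome |11011> occurs with probability 1/2.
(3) Outcome |11010> occurs with probability 1/2.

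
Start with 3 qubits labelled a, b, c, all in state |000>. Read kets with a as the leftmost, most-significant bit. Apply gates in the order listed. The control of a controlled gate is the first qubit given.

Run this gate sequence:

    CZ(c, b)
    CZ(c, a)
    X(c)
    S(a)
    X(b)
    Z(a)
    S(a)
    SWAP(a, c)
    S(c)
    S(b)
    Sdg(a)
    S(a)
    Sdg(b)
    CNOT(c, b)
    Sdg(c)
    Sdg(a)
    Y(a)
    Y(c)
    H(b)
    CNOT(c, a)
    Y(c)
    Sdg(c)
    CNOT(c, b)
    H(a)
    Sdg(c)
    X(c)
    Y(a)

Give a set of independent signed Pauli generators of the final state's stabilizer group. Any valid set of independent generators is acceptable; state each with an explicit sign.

One valid set of independent stabilizer generators is +XII, -IXI, -IIZ (any independent generating set of the same group is equally correct). Key observation: steps 10-13 multiply out to the identity, so the circuit reduces to the remaining gates.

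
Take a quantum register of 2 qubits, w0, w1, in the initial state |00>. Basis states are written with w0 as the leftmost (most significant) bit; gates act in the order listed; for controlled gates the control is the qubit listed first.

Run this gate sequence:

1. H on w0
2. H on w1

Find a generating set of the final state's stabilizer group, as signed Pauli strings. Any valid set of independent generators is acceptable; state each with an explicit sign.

One valid set of independent stabilizer generators is +XI, +IX (any independent generating set of the same group is equally correct).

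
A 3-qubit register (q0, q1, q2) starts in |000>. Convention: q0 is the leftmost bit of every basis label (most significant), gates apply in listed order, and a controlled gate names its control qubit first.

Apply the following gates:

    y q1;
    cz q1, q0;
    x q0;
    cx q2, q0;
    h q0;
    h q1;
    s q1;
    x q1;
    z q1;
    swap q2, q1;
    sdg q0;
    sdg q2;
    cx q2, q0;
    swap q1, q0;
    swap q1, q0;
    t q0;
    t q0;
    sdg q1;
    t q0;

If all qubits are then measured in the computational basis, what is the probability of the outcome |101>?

Outcome |101> occurs with probability 1/4.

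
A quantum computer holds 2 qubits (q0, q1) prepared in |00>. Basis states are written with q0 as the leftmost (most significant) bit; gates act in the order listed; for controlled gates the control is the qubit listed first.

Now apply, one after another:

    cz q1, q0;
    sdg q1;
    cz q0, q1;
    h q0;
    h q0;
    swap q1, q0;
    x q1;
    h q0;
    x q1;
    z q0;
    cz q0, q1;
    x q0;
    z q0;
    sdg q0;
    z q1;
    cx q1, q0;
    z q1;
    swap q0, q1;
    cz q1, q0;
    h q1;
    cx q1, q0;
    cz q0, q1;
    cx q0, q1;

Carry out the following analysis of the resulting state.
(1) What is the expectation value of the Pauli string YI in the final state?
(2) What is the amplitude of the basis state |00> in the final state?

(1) The expectation value of YI is -1.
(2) The amplitude on |00> is -1/2 + I/2.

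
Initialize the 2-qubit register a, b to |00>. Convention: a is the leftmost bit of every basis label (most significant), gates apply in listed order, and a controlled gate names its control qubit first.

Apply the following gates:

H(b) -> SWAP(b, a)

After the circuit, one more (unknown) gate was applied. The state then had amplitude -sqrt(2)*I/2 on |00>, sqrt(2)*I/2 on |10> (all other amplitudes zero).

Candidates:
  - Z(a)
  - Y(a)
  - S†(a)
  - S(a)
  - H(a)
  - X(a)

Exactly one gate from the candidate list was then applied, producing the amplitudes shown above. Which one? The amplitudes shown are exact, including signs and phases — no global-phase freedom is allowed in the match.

It was Y(a) that produced the state shown.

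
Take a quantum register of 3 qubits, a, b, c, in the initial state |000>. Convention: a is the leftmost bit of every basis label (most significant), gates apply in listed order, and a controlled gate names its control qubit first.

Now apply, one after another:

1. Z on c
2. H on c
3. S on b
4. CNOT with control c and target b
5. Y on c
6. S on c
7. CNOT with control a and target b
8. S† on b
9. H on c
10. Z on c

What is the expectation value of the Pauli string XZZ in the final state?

The observable XZZ averages to 0.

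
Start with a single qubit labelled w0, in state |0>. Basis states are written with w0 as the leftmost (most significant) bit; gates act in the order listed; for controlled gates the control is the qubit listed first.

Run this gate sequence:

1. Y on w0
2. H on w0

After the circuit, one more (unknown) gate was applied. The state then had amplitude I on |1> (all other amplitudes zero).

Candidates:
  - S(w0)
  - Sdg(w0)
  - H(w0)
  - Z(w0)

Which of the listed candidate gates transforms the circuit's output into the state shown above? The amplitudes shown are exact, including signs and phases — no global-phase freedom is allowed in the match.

The unique candidate consistent with the amplitudes is H(w0).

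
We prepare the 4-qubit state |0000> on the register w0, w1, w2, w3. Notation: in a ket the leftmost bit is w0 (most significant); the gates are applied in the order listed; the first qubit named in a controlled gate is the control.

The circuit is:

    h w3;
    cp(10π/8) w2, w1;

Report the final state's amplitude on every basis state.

After the circuit, the state carries amplitude sqrt(2)/2 on |0000>, sqrt(2)/2 on |0001>, and 0 on every other basis state.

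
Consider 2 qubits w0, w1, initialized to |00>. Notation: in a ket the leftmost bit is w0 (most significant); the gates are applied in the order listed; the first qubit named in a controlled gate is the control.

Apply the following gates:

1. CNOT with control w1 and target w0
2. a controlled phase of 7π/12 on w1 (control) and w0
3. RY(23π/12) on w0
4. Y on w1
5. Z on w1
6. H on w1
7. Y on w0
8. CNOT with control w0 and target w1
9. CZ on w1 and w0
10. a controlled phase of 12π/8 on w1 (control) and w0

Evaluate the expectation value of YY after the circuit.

The observable YY averages to -sqrt(2)/8 + sqrt(6)/8.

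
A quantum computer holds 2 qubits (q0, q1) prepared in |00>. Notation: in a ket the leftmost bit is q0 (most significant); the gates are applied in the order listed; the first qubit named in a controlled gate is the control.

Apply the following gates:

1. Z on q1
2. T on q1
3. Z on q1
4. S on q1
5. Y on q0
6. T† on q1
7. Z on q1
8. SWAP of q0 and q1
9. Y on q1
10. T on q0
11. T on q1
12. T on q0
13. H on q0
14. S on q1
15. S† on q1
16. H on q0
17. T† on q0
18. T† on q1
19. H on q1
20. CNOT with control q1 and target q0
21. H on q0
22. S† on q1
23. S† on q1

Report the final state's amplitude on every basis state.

The resulting statevector has amplitude 1/2 on |00>, -1/2 on |01>, 1/2 on |10>, 1/2 on |11>. Key observation: the block from step 11 through step 18 cancels to the identity and can be dropped.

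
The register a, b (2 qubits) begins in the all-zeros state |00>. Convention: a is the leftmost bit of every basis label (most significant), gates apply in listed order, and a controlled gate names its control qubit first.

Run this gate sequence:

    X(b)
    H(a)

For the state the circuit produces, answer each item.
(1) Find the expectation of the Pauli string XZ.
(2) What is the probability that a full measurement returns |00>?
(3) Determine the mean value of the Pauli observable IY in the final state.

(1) In the final state, XZ has expectation -1.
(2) A full measurement returns |00> with probability 0.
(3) The observable IY averages to 0.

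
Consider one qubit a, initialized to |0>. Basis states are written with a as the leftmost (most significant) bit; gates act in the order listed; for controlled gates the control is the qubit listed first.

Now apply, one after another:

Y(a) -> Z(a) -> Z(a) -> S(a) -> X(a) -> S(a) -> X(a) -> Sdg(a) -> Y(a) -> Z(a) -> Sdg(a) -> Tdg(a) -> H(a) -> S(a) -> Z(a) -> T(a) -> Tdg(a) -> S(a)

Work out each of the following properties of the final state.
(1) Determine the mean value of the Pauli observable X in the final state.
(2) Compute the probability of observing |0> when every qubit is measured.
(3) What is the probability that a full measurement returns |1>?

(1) The observable X averages to 1.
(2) A full measurement returns |0> with probability 1/2.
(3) A full measurement returns |1> with probability 1/2.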